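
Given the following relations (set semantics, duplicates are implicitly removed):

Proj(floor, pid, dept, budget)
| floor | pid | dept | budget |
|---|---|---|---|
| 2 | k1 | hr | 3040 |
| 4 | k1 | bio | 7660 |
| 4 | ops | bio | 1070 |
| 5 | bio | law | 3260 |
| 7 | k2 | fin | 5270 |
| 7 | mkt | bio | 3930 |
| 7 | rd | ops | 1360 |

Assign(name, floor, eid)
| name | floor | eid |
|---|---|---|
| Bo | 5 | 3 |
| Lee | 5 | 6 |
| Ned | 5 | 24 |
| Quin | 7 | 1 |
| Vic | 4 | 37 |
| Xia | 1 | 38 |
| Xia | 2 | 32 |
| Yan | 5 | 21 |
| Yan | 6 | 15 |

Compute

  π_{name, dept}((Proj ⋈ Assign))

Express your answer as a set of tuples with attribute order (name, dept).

{(Bo, law), (Lee, law), (Ned, law), (Quin, bio), (Quin, fin), (Quin, ops), (Vic, bio), (Xia, hr), (Yan, law)}

Joining Proj and Assign on floor yields {(2, k1, hr, 3040, Xia, 32), (4, k1, bio, 7660, Vic, 37), (4, ops, bio, 1070, Vic, 37), (5, bio, law, 3260, Bo, 3), (5, bio, law, 3260, Lee, 6), (5, bio, law, 3260, Ned, 24), (5, bio, law, 3260, Yan, 21), (7, k2, fin, 5270, Quin, 1), (7, mkt, bio, 3930, Quin, 1), (7, rd, ops, 1360, Quin, 1)}.
Keep only column(s) name, dept (1 duplicate(s) eliminated): {(Bo, law), (Lee, law), (Ned, law), (Quin, bio), (Quin, fin), (Quin, ops), (Vic, bio), (Xia, hr), (Yan, law)}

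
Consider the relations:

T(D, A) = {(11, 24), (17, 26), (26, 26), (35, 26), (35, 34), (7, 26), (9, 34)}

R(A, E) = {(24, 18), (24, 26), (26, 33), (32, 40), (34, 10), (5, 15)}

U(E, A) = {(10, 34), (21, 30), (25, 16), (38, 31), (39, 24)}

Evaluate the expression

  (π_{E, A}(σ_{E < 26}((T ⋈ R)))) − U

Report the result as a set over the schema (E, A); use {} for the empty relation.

T ⋈ R (natural join on A): {(11, 24, 18), (11, 24, 26), (17, 26, 33), (26, 26, 33), (35, 26, 33), (35, 34, 10), (7, 26, 33), (9, 34, 10)}
σ[E < 26]: keep tuples satisfying E < 26 → {(11, 24, 18), (35, 34, 10), (9, 34, 10)}
π_{E, A} gives {(10, 34), (18, 24)} (1 duplicate(s) eliminated).
Set difference of the two operands is {(18, 24)}.

{(18, 24)}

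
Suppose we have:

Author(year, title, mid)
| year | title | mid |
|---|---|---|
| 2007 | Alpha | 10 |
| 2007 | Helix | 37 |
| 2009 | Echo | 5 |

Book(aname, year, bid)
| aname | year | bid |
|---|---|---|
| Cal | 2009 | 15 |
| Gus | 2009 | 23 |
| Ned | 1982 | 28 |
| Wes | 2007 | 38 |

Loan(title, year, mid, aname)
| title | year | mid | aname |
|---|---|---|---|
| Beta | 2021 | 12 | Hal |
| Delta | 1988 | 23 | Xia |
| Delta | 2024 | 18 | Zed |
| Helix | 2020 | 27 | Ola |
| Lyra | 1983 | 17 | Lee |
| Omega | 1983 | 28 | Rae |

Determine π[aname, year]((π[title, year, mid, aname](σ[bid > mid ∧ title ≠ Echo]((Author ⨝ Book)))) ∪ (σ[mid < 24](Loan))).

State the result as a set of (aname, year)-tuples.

{(Hal, 2021), (Lee, 1983), (Wes, 2007), (Xia, 1988), (Zed, 2024)}

Author ⋈ Book (natural join on year): {(2007, Alpha, 10, Wes, 38), (2007, Helix, 37, Wes, 38), (2009, Echo, 5, Cal, 15), (2009, Echo, 5, Gus, 23)}
Filtering on bid > mid ∧ title ≠ Echo leaves {(2007, Alpha, 10, Wes, 38), (2007, Helix, 37, Wes, 38)}.
π_{title, year, mid, aname} gives {(Alpha, 2007, 10, Wes), (Helix, 2007, 37, Wes)}.
Filtering on mid < 24 leaves {(Beta, 2021, 12, Hal), (Delta, 1988, 23, Xia), (Delta, 2024, 18, Zed), (Lyra, 1983, 17, Lee)}.
Taking the union: {(Alpha, 2007, 10, Wes), (Beta, 2021, 12, Hal), (Delta, 1988, 23, Xia), (Delta, 2024, 18, Zed), (Helix, 2007, 37, Wes), (Lyra, 1983, 17, Lee)}
π_{aname, year} gives {(Hal, 2021), (Lee, 1983), (Wes, 2007), (Xia, 1988), (Zed, 2024)} (1 duplicate(s) eliminated).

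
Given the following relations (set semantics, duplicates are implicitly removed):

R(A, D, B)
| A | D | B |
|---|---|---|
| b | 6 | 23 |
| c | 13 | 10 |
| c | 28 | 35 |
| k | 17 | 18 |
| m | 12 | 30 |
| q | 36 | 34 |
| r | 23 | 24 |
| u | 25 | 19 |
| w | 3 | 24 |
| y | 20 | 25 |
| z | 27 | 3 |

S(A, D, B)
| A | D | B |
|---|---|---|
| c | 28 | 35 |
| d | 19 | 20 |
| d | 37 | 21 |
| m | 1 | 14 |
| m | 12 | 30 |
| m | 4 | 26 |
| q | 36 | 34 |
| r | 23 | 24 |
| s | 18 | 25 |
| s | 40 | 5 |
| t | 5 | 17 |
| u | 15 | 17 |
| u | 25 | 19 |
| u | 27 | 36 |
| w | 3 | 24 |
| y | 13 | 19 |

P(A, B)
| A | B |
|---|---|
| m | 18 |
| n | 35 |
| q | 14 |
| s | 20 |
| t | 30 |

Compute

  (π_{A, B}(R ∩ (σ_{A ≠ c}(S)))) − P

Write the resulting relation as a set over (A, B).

Filtering on A ≠ c leaves {(d, 19, 20), (d, 37, 21), (m, 1, 14), (m, 12, 30), (m, 4, 26), (q, 36, 34), (r, 23, 24), (s, 18, 25), (s, 40, 5), (t, 5, 17), (u, 15, 17), (u, 25, 19), (u, 27, 36), (w, 3, 24), (y, 13, 19)}.
Taking the intersection: {(m, 12, 30), (q, 36, 34), (r, 23, 24), (u, 25, 19), (w, 3, 24)}
Keep only column(s) A, B: {(m, 30), (q, 34), (r, 24), (u, 19), (w, 24)}
Taking the difference: {(m, 30), (q, 34), (r, 24), (u, 19), (w, 24)}

{(m, 30), (q, 34), (r, 24), (u, 19), (w, 24)}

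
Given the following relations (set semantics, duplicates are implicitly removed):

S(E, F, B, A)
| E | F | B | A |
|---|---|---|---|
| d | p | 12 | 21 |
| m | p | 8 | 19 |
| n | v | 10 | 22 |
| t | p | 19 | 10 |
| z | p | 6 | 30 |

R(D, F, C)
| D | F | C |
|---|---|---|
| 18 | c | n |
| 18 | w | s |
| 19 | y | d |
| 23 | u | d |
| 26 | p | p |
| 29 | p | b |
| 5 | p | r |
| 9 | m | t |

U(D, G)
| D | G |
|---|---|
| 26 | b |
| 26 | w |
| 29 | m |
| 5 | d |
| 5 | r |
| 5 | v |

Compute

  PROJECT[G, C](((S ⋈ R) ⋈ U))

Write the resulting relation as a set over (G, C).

Joining S and R on F yields {(d, p, 12, 21, 26, p), (d, p, 12, 21, 29, b), (d, p, 12, 21, 5, r), (m, p, 8, 19, 26, p), (m, p, 8, 19, 29, b), (m, p, 8, 19, 5, r), (t, p, 19, 10, 26, p), (t, p, 19, 10, 29, b), (t, p, 19, 10, 5, r), (z, p, 6, 30, 26, p), (z, p, 6, 30, 29, b), (z, p, 6, 30, 5, r)}.
Joining (S ⋈ R) and U on D yields {(d, p, 12, 21, 26, p, b), (d, p, 12, 21, 26, p, w), (d, p, 12, 21, 29, b, m), (d, p, 12, 21, 5, r, d), (d, p, 12, 21, 5, r, r), (d, p, 12, 21, 5, r, v), (m, p, 8, 19, 26, p, b), (m, p, 8, 19, 26, p, w), (m, p, 8, 19, 29, b, m), (m, p, 8, 19, 5, r, d), (m, p, 8, 19, 5, r, r), (m, p, 8, 19, 5, r, v), (t, p, 19, 10, 26, p, b), (t, p, 19, 10, 26, p, w), (t, p, 19, 10, 29, b, m), (t, p, 19, 10, 5, r, d), (t, p, 19, 10, 5, r, r), (t, p, 19, 10, 5, r, v), (z, p, 6, 30, 26, p, b), (z, p, 6, 30, 26, p, w), (z, p, 6, 30, 29, b, m), (z, p, 6, 30, 5, r, d), (z, p, 6, 30, 5, r, r), (z, p, 6, 30, 5, r, v)}.
π[G, C]: project onto (G, C) (18 duplicate(s) eliminated) → {(b, p), (d, r), (m, b), (r, r), (v, r), (w, p)}

{(b, p), (d, r), (m, b), (r, r), (v, r), (w, p)}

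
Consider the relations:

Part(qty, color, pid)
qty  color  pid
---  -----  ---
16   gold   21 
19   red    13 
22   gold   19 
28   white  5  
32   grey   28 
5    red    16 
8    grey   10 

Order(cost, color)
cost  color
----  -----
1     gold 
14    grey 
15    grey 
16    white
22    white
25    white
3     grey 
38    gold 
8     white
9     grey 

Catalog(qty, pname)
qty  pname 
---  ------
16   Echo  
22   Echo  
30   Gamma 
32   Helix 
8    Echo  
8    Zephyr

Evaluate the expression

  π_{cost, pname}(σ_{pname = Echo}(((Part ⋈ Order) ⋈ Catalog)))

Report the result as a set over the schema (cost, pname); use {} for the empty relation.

{(1, Echo), (14, Echo), (15, Echo), (3, Echo), (38, Echo), (9, Echo)}

Part ⋈ Order (natural join on color): {(16, gold, 21, 1), (16, gold, 21, 38), (22, gold, 19, 1), (22, gold, 19, 38), (28, white, 5, 16), (28, white, 5, 22), (28, white, 5, 25), (28, white, 5, 8), (32, grey, 28, 14), (32, grey, 28, 15), (32, grey, 28, 3), (32, grey, 28, 9), (8, grey, 10, 14), (8, grey, 10, 15), (8, grey, 10, 3), (8, grey, 10, 9)}
(Part ⋈ Order) ⋈ Catalog (natural join on qty): {(16, gold, 21, 1, Echo), (16, gold, 21, 38, Echo), (22, gold, 19, 1, Echo), (22, gold, 19, 38, Echo), (32, grey, 28, 14, Helix), (32, grey, 28, 15, Helix), (32, grey, 28, 3, Helix), (32, grey, 28, 9, Helix), (8, grey, 10, 14, Echo), (8, grey, 10, 14, Zephyr), (8, grey, 10, 15, Echo), (8, grey, 10, 15, Zephyr), (8, grey, 10, 3, Echo), (8, grey, 10, 3, Zephyr), (8, grey, 10, 9, Echo), (8, grey, 10, 9, Zephyr)}
Filtering on pname = Echo leaves {(16, gold, 21, 1, Echo), (16, gold, 21, 38, Echo), (22, gold, 19, 1, Echo), (22, gold, 19, 38, Echo), (8, grey, 10, 14, Echo), (8, grey, 10, 15, Echo), (8, grey, 10, 3, Echo), (8, grey, 10, 9, Echo)}.
π_{cost, pname} gives {(1, Echo), (14, Echo), (15, Echo), (3, Echo), (38, Echo), (9, Echo)} (2 duplicate(s) eliminated).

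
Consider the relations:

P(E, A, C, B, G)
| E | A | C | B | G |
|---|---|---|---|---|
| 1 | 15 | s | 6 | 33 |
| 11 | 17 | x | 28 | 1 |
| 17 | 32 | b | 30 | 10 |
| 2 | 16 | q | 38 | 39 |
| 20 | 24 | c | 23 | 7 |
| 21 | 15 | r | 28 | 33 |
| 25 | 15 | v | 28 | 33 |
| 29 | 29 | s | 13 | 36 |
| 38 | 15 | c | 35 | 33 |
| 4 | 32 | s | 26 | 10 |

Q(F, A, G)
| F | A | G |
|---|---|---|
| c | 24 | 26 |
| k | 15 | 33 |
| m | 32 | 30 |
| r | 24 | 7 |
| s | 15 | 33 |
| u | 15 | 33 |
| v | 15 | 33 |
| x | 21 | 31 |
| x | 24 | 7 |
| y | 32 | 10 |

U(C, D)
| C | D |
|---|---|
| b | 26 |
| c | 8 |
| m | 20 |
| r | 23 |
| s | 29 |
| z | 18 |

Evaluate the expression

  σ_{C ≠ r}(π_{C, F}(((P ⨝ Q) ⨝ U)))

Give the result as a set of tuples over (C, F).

{(b, y), (c, k), (c, r), (c, s), (c, u), (c, v), (c, x), (s, k), (s, s), (s, u), (s, v), (s, y)}

P ⋈ Q (natural join on A, G): {(1, 15, s, 6, 33, k), (1, 15, s, 6, 33, s), (1, 15, s, 6, 33, u), (1, 15, s, 6, 33, v), (17, 32, b, 30, 10, y), (20, 24, c, 23, 7, r), (20, 24, c, 23, 7, x), (21, 15, r, 28, 33, k), (21, 15, r, 28, 33, s), (21, 15, r, 28, 33, u), (21, 15, r, 28, 33, v), (25, 15, v, 28, 33, k), (25, 15, v, 28, 33, s), (25, 15, v, 28, 33, u), (25, 15, v, 28, 33, v), (38, 15, c, 35, 33, k), (38, 15, c, 35, 33, s), (38, 15, c, 35, 33, u), (38, 15, c, 35, 33, v), (4, 32, s, 26, 10, y)}
(P ⨝ Q) ⋈ U (natural join on C): {(1, 15, s, 6, 33, k, 29), (1, 15, s, 6, 33, s, 29), (1, 15, s, 6, 33, u, 29), (1, 15, s, 6, 33, v, 29), (17, 32, b, 30, 10, y, 26), (20, 24, c, 23, 7, r, 8), (20, 24, c, 23, 7, x, 8), (21, 15, r, 28, 33, k, 23), (21, 15, r, 28, 33, s, 23), (21, 15, r, 28, 33, u, 23), (21, 15, r, 28, 33, v, 23), (38, 15, c, 35, 33, k, 8), (38, 15, c, 35, 33, s, 8), (38, 15, c, 35, 33, u, 8), (38, 15, c, 35, 33, v, 8), (4, 32, s, 26, 10, y, 29)}
Keep only column(s) C, F: {(b, y), (c, k), (c, r), (c, s), (c, u), (c, v), (c, x), (r, k), (r, s), (r, u), (r, v), (s, k), (s, s), (s, u), (s, v), (s, y)}
Filtering on C ≠ r leaves {(b, y), (c, k), (c, r), (c, s), (c, u), (c, v), (c, x), (s, k), (s, s), (s, u), (s, v), (s, y)}.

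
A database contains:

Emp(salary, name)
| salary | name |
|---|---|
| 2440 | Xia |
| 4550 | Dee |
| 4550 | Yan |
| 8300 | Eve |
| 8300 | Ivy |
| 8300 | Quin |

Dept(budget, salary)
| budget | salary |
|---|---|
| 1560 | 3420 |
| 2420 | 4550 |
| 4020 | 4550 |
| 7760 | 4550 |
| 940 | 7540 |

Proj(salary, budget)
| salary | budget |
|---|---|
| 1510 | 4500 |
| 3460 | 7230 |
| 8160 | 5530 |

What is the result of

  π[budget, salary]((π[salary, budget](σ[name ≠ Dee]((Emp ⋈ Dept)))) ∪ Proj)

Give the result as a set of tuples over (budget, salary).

Joining Emp and Dept on salary yields {(4550, Dee, 2420), (4550, Dee, 4020), (4550, Dee, 7760), (4550, Yan, 2420), (4550, Yan, 4020), (4550, Yan, 7760)}.
Apply σ_{name ≠ Dee}; surviving tuples: {(4550, Yan, 2420), (4550, Yan, 4020), (4550, Yan, 7760)}
π_{salary, budget} gives {(4550, 2420), (4550, 4020), (4550, 7760)}.
Taking the union: {(1510, 4500), (3460, 7230), (4550, 2420), (4550, 4020), (4550, 7760), (8160, 5530)}
π_{budget, salary} gives {(2420, 4550), (4020, 4550), (4500, 1510), (5530, 8160), (7230, 3460), (7760, 4550)}.

{(2420, 4550), (4020, 4550), (4500, 1510), (5530, 8160), (7230, 3460), (7760, 4550)}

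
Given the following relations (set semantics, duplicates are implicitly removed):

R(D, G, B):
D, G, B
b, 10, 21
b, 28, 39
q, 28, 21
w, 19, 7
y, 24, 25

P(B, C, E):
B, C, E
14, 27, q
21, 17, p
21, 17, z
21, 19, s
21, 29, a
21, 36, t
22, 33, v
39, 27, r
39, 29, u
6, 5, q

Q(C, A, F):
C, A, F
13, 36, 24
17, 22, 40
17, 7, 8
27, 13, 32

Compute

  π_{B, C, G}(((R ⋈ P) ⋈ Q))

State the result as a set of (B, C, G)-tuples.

Natural join on B: {(b, 10, 21, 17, p), (b, 10, 21, 17, z), (b, 10, 21, 19, s), (b, 10, 21, 29, a), (b, 10, 21, 36, t), (b, 28, 39, 27, r), (b, 28, 39, 29, u), (q, 28, 21, 17, p), (q, 28, 21, 17, z), (q, 28, 21, 19, s), (q, 28, 21, 29, a), (q, 28, 21, 36, t)}
Natural join on C: {(b, 10, 21, 17, p, 22, 40), (b, 10, 21, 17, p, 7, 8), (b, 10, 21, 17, z, 22, 40), (b, 10, 21, 17, z, 7, 8), (b, 28, 39, 27, r, 13, 32), (q, 28, 21, 17, p, 22, 40), (q, 28, 21, 17, p, 7, 8), (q, 28, 21, 17, z, 22, 40), (q, 28, 21, 17, z, 7, 8)}
Keep only column(s) B, C, G (6 duplicate(s) eliminated): {(21, 17, 10), (21, 17, 28), (39, 27, 28)}

{(21, 17, 10), (21, 17, 28), (39, 27, 28)}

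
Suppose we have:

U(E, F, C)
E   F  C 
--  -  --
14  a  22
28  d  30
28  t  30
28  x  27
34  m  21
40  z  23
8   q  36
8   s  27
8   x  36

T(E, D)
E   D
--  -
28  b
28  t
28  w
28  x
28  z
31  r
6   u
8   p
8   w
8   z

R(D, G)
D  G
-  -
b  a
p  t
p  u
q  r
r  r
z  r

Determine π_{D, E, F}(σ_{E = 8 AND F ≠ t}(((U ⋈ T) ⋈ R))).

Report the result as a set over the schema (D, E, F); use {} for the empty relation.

{(p, 8, q), (p, 8, s), (p, 8, x), (z, 8, q), (z, 8, s), (z, 8, x)}

U ⋈ T (natural join on E): {(28, d, 30, b), (28, d, 30, t), (28, d, 30, w), (28, d, 30, x), (28, d, 30, z), (28, t, 30, b), (28, t, 30, t), (28, t, 30, w), (28, t, 30, x), (28, t, 30, z), (28, x, 27, b), (28, x, 27, t), (28, x, 27, w), (28, x, 27, x), (28, x, 27, z), (8, q, 36, p), (8, q, 36, w), (8, q, 36, z), (8, s, 27, p), (8, s, 27, w), (8, s, 27, z), (8, x, 36, p), (8, x, 36, w), (8, x, 36, z)}
(U ⋈ T) ⋈ R (natural join on D): {(28, d, 30, b, a), (28, d, 30, z, r), (28, t, 30, b, a), (28, t, 30, z, r), (28, x, 27, b, a), (28, x, 27, z, r), (8, q, 36, p, t), (8, q, 36, p, u), (8, q, 36, z, r), (8, s, 27, p, t), (8, s, 27, p, u), (8, s, 27, z, r), (8, x, 36, p, t), (8, x, 36, p, u), (8, x, 36, z, r)}
Apply σ_{E = 8 AND F ≠ t}; surviving tuples: {(8, q, 36, p, t), (8, q, 36, p, u), (8, q, 36, z, r), (8, s, 27, p, t), (8, s, 27, p, u), (8, s, 27, z, r), (8, x, 36, p, t), (8, x, 36, p, u), (8, x, 36, z, r)}
π[D, E, F]: project onto (D, E, F) (3 duplicate(s) eliminated) → {(p, 8, q), (p, 8, s), (p, 8, x), (z, 8, q), (z, 8, s), (z, 8, x)}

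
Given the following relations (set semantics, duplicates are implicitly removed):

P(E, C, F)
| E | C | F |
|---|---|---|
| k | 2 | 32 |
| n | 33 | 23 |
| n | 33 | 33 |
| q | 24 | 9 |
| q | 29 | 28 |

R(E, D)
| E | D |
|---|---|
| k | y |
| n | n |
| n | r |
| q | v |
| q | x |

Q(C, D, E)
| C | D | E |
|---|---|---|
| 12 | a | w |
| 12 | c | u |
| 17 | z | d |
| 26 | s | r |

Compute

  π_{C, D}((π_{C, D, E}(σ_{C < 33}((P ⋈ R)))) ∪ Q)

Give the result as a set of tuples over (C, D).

{(12, a), (12, c), (17, z), (2, y), (24, v), (24, x), (26, s), (29, v), (29, x)}

Joining P and R on E yields {(k, 2, 32, y), (n, 33, 23, n), (n, 33, 23, r), (n, 33, 33, n), (n, 33, 33, r), (q, 24, 9, v), (q, 24, 9, x), (q, 29, 28, v), (q, 29, 28, x)}.
Filtering on C < 33 leaves {(k, 2, 32, y), (q, 24, 9, v), (q, 24, 9, x), (q, 29, 28, v), (q, 29, 28, x)}.
π[C, D, E]: project onto (C, D, E) → {(2, y, k), (24, v, q), (24, x, q), (29, v, q), (29, x, q)}
Set union of the two operands is {(12, a, w), (12, c, u), (17, z, d), (2, y, k), (24, v, q), (24, x, q), (26, s, r), (29, v, q), (29, x, q)}.
π[C, D]: project onto (C, D) → {(12, a), (12, c), (17, z), (2, y), (24, v), (24, x), (26, s), (29, v), (29, x)}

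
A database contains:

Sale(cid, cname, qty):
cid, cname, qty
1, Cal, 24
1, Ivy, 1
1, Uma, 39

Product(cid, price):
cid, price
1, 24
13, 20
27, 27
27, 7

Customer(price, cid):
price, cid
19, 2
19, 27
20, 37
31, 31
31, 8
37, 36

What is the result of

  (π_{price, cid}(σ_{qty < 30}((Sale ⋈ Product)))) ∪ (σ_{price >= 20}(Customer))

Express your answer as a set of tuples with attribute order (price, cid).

Natural join on cid: {(1, Cal, 24, 24), (1, Ivy, 1, 24), (1, Uma, 39, 24)}
σ[qty < 30]: keep tuples satisfying qty < 30 → {(1, Cal, 24, 24), (1, Ivy, 1, 24)}
π[price, cid]: project onto (price, cid) (1 duplicate(s) eliminated) → {(24, 1)}
σ[price >= 20]: keep tuples satisfying price >= 20 → {(20, 37), (31, 31), (31, 8), (37, 36)}
Set union of the two operands is {(20, 37), (24, 1), (31, 31), (31, 8), (37, 36)}.

{(20, 37), (24, 1), (31, 31), (31, 8), (37, 36)}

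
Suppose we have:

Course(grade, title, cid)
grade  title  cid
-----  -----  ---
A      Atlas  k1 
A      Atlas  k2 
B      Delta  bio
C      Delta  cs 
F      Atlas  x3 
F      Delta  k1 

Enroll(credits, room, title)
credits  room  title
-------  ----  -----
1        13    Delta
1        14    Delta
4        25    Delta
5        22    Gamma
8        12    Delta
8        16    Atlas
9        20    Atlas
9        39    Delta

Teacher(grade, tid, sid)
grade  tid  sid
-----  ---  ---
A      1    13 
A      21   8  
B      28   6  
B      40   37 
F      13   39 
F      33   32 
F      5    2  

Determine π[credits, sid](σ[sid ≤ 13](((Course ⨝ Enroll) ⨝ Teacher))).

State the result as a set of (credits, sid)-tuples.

Natural join on title: {(A, Atlas, k1, 8, 16), (A, Atlas, k1, 9, 20), (A, Atlas, k2, 8, 16), (A, Atlas, k2, 9, 20), (B, Delta, bio, 1, 13), (B, Delta, bio, 1, 14), (B, Delta, bio, 4, 25), (B, Delta, bio, 8, 12), (B, Delta, bio, 9, 39), (C, Delta, cs, 1, 13), (C, Delta, cs, 1, 14), (C, Delta, cs, 4, 25), (C, Delta, cs, 8, 12), (C, Delta, cs, 9, 39), (F, Atlas, x3, 8, 16), (F, Atlas, x3, 9, 20), (F, Delta, k1, 1, 13), (F, Delta, k1, 1, 14), (F, Delta, k1, 4, 25), (F, Delta, k1, 8, 12), (F, Delta, k1, 9, 39)}
Natural join on grade: {(A, Atlas, k1, 8, 16, 1, 13), (A, Atlas, k1, 8, 16, 21, 8), (A, Atlas, k1, 9, 20, 1, 13), (A, Atlas, k1, 9, 20, 21, 8), (A, Atlas, k2, 8, 16, 1, 13), (A, Atlas, k2, 8, 16, 21, 8), (A, Atlas, k2, 9, 20, 1, 13), (A, Atlas, k2, 9, 20, 21, 8), (B, Delta, bio, 1, 13, 28, 6), (B, Delta, bio, 1, 13, 40, 37), (B, Delta, bio, 1, 14, 28, 6), (B, Delta, bio, 1, 14, 40, 37), (B, Delta, bio, 4, 25, 28, 6), (B, Delta, bio, 4, 25, 40, 37), (B, Delta, bio, 8, 12, 28, 6), (B, Delta, bio, 8, 12, 40, 37), (B, Delta, bio, 9, 39, 28, 6), (B, Delta, bio, 9, 39, 40, 37), (F, Atlas, x3, 8, 16, 13, 39), (F, Atlas, x3, 8, 16, 33, 32), (F, Atlas, x3, 8, 16, 5, 2), (F, Atlas, x3, 9, 20, 13, 39), (F, Atlas, x3, 9, 20, 33, 32), (F, Atlas, x3, 9, 20, 5, 2), (F, Delta, k1, 1, 13, 13, 39), (F, Delta, k1, 1, 13, 33, 32), (F, Delta, k1, 1, 13, 5, 2), (F, Delta, k1, 1, 14, 13, 39), (F, Delta, k1, 1, 14, 33, 32), (F, Delta, k1, 1, 14, 5, 2), (F, Delta, k1, 4, 25, 13, 39), (F, Delta, k1, 4, 25, 33, 32), (F, Delta, k1, 4, 25, 5, 2), (F, Delta, k1, 8, 12, 13, 39), (F, Delta, k1, 8, 12, 33, 32), (F, Delta, k1, 8, 12, 5, 2), (F, Delta, k1, 9, 39, 13, 39), (F, Delta, k1, 9, 39, 33, 32), (F, Delta, k1, 9, 39, 5, 2)}
σ[sid ≤ 13]: keep tuples satisfying sid ≤ 13 → {(A, Atlas, k1, 8, 16, 1, 13), (A, Atlas, k1, 8, 16, 21, 8), (A, Atlas, k1, 9, 20, 1, 13), (A, Atlas, k1, 9, 20, 21, 8), (A, Atlas, k2, 8, 16, 1, 13), (A, Atlas, k2, 8, 16, 21, 8), (A, Atlas, k2, 9, 20, 1, 13), (A, Atlas, k2, 9, 20, 21, 8), (B, Delta, bio, 1, 13, 28, 6), (B, Delta, bio, 1, 14, 28, 6), (B, Delta, bio, 4, 25, 28, 6), (B, Delta, bio, 8, 12, 28, 6), (B, Delta, bio, 9, 39, 28, 6), (F, Atlas, x3, 8, 16, 5, 2), (F, Atlas, x3, 9, 20, 5, 2), (F, Delta, k1, 1, 13, 5, 2), (F, Delta, k1, 1, 14, 5, 2), (F, Delta, k1, 4, 25, 5, 2), (F, Delta, k1, 8, 12, 5, 2), (F, Delta, k1, 9, 39, 5, 2)}
Projecting to credits, sid (8 duplicate(s) eliminated): {(1, 2), (1, 6), (4, 2), (4, 6), (8, 13), (8, 2), (8, 6), (8, 8), (9, 13), (9, 2), (9, 6), (9, 8)}

{(1, 2), (1, 6), (4, 2), (4, 6), (8, 13), (8, 2), (8, 6), (8, 8), (9, 13), (9, 2), (9, 6), (9, 8)}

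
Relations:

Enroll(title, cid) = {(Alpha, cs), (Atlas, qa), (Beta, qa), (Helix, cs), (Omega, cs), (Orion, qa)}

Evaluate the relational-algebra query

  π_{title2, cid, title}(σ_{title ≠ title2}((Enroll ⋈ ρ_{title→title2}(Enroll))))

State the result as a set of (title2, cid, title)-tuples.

{(Alpha, cs, Helix), (Alpha, cs, Omega), (Atlas, qa, Beta), (Atlas, qa, Orion), (Beta, qa, Atlas), (Beta, qa, Orion), (Helix, cs, Alpha), (Helix, cs, Omega), (Omega, cs, Alpha), (Omega, cs, Helix), (Orion, qa, Atlas), (Orion, qa, Beta)}

ρ[title→title2]: schema becomes (title2, cid); tuples unchanged.
Joining Enroll and ρ_{title→title2}(Enroll) on cid yields {(Alpha, cs, Alpha), (Alpha, cs, Helix), (Alpha, cs, Omega), (Atlas, qa, Atlas), (Atlas, qa, Beta), (Atlas, qa, Orion), (Beta, qa, Atlas), (Beta, qa, Beta), (Beta, qa, Orion), (Helix, cs, Alpha), (Helix, cs, Helix), (Helix, cs, Omega), (Omega, cs, Alpha), (Omega, cs, Helix), (Omega, cs, Omega), (Orion, qa, Atlas), (Orion, qa, Beta), (Orion, qa, Orion)}.
Filtering on title ≠ title2 leaves {(Alpha, cs, Helix), (Alpha, cs, Omega), (Atlas, qa, Beta), (Atlas, qa, Orion), (Beta, qa, Atlas), (Beta, qa, Orion), (Helix, cs, Alpha), (Helix, cs, Omega), (Omega, cs, Alpha), (Omega, cs, Helix), (Orion, qa, Atlas), (Orion, qa, Beta)}.
Projecting to title2, cid, title: {(Alpha, cs, Helix), (Alpha, cs, Omega), (Atlas, qa, Beta), (Atlas, qa, Orion), (Beta, qa, Atlas), (Beta, qa, Orion), (Helix, cs, Alpha), (Helix, cs, Omega), (Omega, cs, Alpha), (Omega, cs, Helix), (Orion, qa, Atlas), (Orion, qa, Beta)}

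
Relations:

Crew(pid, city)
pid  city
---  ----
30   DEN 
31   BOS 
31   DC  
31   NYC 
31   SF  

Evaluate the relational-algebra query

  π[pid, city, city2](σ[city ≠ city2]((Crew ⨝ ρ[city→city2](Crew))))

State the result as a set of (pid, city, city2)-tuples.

ρ[city→city2]: schema becomes (pid, city2); tuples unchanged.
Joining Crew and ρ[city→city2](Crew) on pid yields {(30, DEN, DEN), (31, BOS, BOS), (31, BOS, DC), (31, BOS, NYC), (31, BOS, SF), (31, DC, BOS), (31, DC, DC), (31, DC, NYC), (31, DC, SF), (31, NYC, BOS), (31, NYC, DC), (31, NYC, NYC), (31, NYC, SF), (31, SF, BOS), (31, SF, DC), (31, SF, NYC), (31, SF, SF)}.
Selection city ≠ city2: {(31, BOS, DC), (31, BOS, NYC), (31, BOS, SF), (31, DC, BOS), (31, DC, NYC), (31, DC, SF), (31, NYC, BOS), (31, NYC, DC), (31, NYC, SF), (31, SF, BOS), (31, SF, DC), (31, SF, NYC)}
Projecting to pid, city, city2: {(31, BOS, DC), (31, BOS, NYC), (31, BOS, SF), (31, DC, BOS), (31, DC, NYC), (31, DC, SF), (31, NYC, BOS), (31, NYC, DC), (31, NYC, SF), (31, SF, BOS), (31, SF, DC), (31, SF, NYC)}

{(31, BOS, DC), (31, BOS, NYC), (31, BOS, SF), (31, DC, BOS), (31, DC, NYC), (31, DC, SF), (31, NYC, BOS), (31, NYC, DC), (31, NYC, SF), (31, SF, BOS), (31, SF, DC), (31, SF, NYC)}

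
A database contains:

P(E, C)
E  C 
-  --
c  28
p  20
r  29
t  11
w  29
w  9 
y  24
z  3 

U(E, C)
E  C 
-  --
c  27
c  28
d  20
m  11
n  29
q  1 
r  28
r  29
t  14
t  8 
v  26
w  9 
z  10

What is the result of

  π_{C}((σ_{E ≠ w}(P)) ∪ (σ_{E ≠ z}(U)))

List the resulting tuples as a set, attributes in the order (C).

σ[E ≠ w]: keep tuples satisfying E ≠ w → {(c, 28), (p, 20), (r, 29), (t, 11), (y, 24), (z, 3)}
σ[E ≠ z]: keep tuples satisfying E ≠ z → {(c, 27), (c, 28), (d, 20), (m, 11), (n, 29), (q, 1), (r, 28), (r, 29), (t, 14), (t, 8), (v, 26), (w, 9)}
Set union of the two operands is {(c, 27), (c, 28), (d, 20), (m, 11), (n, 29), (p, 20), (q, 1), (r, 28), (r, 29), (t, 11), (t, 14), (t, 8), (v, 26), (w, 9), (y, 24), (z, 3)}.
Projecting to C (4 duplicate(s) eliminated): {1, 11, 14, 20, 24, 26, 27, 28, 29, 3, 8, 9}

{1, 11, 14, 20, 24, 26, 27, 28, 29, 3, 8, 9}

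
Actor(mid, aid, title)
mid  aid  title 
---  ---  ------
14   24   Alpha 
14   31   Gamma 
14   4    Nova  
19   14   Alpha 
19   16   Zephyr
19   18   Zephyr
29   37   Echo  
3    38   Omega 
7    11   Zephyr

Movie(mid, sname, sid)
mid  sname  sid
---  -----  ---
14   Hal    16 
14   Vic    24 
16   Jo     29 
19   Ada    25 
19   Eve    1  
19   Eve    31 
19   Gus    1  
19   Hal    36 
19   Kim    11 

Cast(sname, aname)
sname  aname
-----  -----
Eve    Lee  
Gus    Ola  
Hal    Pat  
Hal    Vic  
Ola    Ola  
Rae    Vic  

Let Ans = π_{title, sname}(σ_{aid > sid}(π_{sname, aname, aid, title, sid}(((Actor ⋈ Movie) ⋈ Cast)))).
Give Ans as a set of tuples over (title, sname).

{(Alpha, Eve), (Alpha, Gus), (Alpha, Hal), (Gamma, Hal), (Zephyr, Eve), (Zephyr, Gus)}

Natural join on mid: {(14, 24, Alpha, Hal, 16), (14, 24, Alpha, Vic, 24), (14, 31, Gamma, Hal, 16), (14, 31, Gamma, Vic, 24), (14, 4, Nova, Hal, 16), (14, 4, Nova, Vic, 24), (19, 14, Alpha, Ada, 25), (19, 14, Alpha, Eve, 1), (19, 14, Alpha, Eve, 31), (19, 14, Alpha, Gus, 1), (19, 14, Alpha, Hal, 36), (19, 14, Alpha, Kim, 11), (19, 16, Zephyr, Ada, 25), (19, 16, Zephyr, Eve, 1), (19, 16, Zephyr, Eve, 31), (19, 16, Zephyr, Gus, 1), (19, 16, Zephyr, Hal, 36), (19, 16, Zephyr, Kim, 11), (19, 18, Zephyr, Ada, 25), (19, 18, Zephyr, Eve, 1), (19, 18, Zephyr, Eve, 31), (19, 18, Zephyr, Gus, 1), (19, 18, Zephyr, Hal, 36), (19, 18, Zephyr, Kim, 11)}
Natural join on sname: {(14, 24, Alpha, Hal, 16, Pat), (14, 24, Alpha, Hal, 16, Vic), (14, 31, Gamma, Hal, 16, Pat), (14, 31, Gamma, Hal, 16, Vic), (14, 4, Nova, Hal, 16, Pat), (14, 4, Nova, Hal, 16, Vic), (19, 14, Alpha, Eve, 1, Lee), (19, 14, Alpha, Eve, 31, Lee), (19, 14, Alpha, Gus, 1, Ola), (19, 14, Alpha, Hal, 36, Pat), (19, 14, Alpha, Hal, 36, Vic), (19, 16, Zephyr, Eve, 1, Lee), (19, 16, Zephyr, Eve, 31, Lee), (19, 16, Zephyr, Gus, 1, Ola), (19, 16, Zephyr, Hal, 36, Pat), (19, 16, Zephyr, Hal, 36, Vic), (19, 18, Zephyr, Eve, 1, Lee), (19, 18, Zephyr, Eve, 31, Lee), (19, 18, Zephyr, Gus, 1, Ola), (19, 18, Zephyr, Hal, 36, Pat), (19, 18, Zephyr, Hal, 36, Vic)}
Keep only column(s) sname, aname, aid, title, sid: {(Eve, Lee, 14, Alpha, 1), (Eve, Lee, 14, Alpha, 31), (Eve, Lee, 16, Zephyr, 1), (Eve, Lee, 16, Zephyr, 31), (Eve, Lee, 18, Zephyr, 1), (Eve, Lee, 18, Zephyr, 31), (Gus, Ola, 14, Alpha, 1), (Gus, Ola, 16, Zephyr, 1), (Gus, Ola, 18, Zephyr, 1), (Hal, Pat, 14, Alpha, 36), (Hal, Pat, 16, Zephyr, 36), (Hal, Pat, 18, Zephyr, 36), (Hal, Pat, 24, Alpha, 16), (Hal, Pat, 31, Gamma, 16), (Hal, Pat, 4, Nova, 16), (Hal, Vic, 14, Alpha, 36), (Hal, Vic, 16, Zephyr, 36), (Hal, Vic, 18, Zephyr, 36), (Hal, Vic, 24, Alpha, 16), (Hal, Vic, 31, Gamma, 16), (Hal, Vic, 4, Nova, 16)}
Filtering on aid > sid leaves {(Eve, Lee, 14, Alpha, 1), (Eve, Lee, 16, Zephyr, 1), (Eve, Lee, 18, Zephyr, 1), (Gus, Ola, 14, Alpha, 1), (Gus, Ola, 16, Zephyr, 1), (Gus, Ola, 18, Zephyr, 1), (Hal, Pat, 24, Alpha, 16), (Hal, Pat, 31, Gamma, 16), (Hal, Vic, 24, Alpha, 16), (Hal, Vic, 31, Gamma, 16)}.
Keep only column(s) title, sname (4 duplicate(s) eliminated): {(Alpha, Eve), (Alpha, Gus), (Alpha, Hal), (Gamma, Hal), (Zephyr, Eve), (Zephyr, Gus)}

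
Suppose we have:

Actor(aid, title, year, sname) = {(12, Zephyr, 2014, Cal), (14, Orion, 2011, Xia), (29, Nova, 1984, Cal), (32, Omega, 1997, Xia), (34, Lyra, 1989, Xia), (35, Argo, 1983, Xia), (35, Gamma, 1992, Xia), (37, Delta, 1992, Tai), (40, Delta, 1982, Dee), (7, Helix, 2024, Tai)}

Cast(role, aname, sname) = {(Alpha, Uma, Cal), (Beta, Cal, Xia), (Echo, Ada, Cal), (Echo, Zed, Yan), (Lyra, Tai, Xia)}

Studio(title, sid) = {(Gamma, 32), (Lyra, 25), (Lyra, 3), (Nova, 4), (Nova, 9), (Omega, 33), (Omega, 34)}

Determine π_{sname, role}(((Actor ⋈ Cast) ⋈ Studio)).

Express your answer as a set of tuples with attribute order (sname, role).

{(Cal, Alpha), (Cal, Echo), (Xia, Beta), (Xia, Lyra)}

Joining Actor and Cast on sname yields {(12, Zephyr, 2014, Cal, Alpha, Uma), (12, Zephyr, 2014, Cal, Echo, Ada), (14, Orion, 2011, Xia, Beta, Cal), (14, Orion, 2011, Xia, Lyra, Tai), (29, Nova, 1984, Cal, Alpha, Uma), (29, Nova, 1984, Cal, Echo, Ada), (32, Omega, 1997, Xia, Beta, Cal), (32, Omega, 1997, Xia, Lyra, Tai), (34, Lyra, 1989, Xia, Beta, Cal), (34, Lyra, 1989, Xia, Lyra, Tai), (35, Argo, 1983, Xia, Beta, Cal), (35, Argo, 1983, Xia, Lyra, Tai), (35, Gamma, 1992, Xia, Beta, Cal), (35, Gamma, 1992, Xia, Lyra, Tai)}.
Joining (Actor ⋈ Cast) and Studio on title yields {(29, Nova, 1984, Cal, Alpha, Uma, 4), (29, Nova, 1984, Cal, Alpha, Uma, 9), (29, Nova, 1984, Cal, Echo, Ada, 4), (29, Nova, 1984, Cal, Echo, Ada, 9), (32, Omega, 1997, Xia, Beta, Cal, 33), (32, Omega, 1997, Xia, Beta, Cal, 34), (32, Omega, 1997, Xia, Lyra, Tai, 33), (32, Omega, 1997, Xia, Lyra, Tai, 34), (34, Lyra, 1989, Xia, Beta, Cal, 25), (34, Lyra, 1989, Xia, Beta, Cal, 3), (34, Lyra, 1989, Xia, Lyra, Tai, 25), (34, Lyra, 1989, Xia, Lyra, Tai, 3), (35, Gamma, 1992, Xia, Beta, Cal, 32), (35, Gamma, 1992, Xia, Lyra, Tai, 32)}.
Projecting to sname, role (10 duplicate(s) eliminated): {(Cal, Alpha), (Cal, Echo), (Xia, Beta), (Xia, Lyra)}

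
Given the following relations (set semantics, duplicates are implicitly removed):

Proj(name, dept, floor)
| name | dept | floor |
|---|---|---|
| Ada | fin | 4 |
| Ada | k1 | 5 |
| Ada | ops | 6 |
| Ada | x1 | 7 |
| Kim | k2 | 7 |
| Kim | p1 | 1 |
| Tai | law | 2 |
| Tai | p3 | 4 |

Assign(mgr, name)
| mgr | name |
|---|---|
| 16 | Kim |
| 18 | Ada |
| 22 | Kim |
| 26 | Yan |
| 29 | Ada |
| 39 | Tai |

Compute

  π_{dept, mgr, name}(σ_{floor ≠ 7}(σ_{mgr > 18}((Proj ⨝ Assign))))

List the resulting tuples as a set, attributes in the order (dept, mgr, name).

Proj ⋈ Assign (natural join on name): {(Ada, fin, 4, 18), (Ada, fin, 4, 29), (Ada, k1, 5, 18), (Ada, k1, 5, 29), (Ada, ops, 6, 18), (Ada, ops, 6, 29), (Ada, x1, 7, 18), (Ada, x1, 7, 29), (Kim, k2, 7, 16), (Kim, k2, 7, 22), (Kim, p1, 1, 16), (Kim, p1, 1, 22), (Tai, law, 2, 39), (Tai, p3, 4, 39)}
Apply σ_{mgr > 18}; surviving tuples: {(Ada, fin, 4, 29), (Ada, k1, 5, 29), (Ada, ops, 6, 29), (Ada, x1, 7, 29), (Kim, k2, 7, 22), (Kim, p1, 1, 22), (Tai, law, 2, 39), (Tai, p3, 4, 39)}
Apply σ_{floor ≠ 7}; surviving tuples: {(Ada, fin, 4, 29), (Ada, k1, 5, 29), (Ada, ops, 6, 29), (Kim, p1, 1, 22), (Tai, law, 2, 39), (Tai, p3, 4, 39)}
Keep only column(s) dept, mgr, name: {(fin, 29, Ada), (k1, 29, Ada), (law, 39, Tai), (ops, 29, Ada), (p1, 22, Kim), (p3, 39, Tai)}

{(fin, 29, Ada), (k1, 29, Ada), (law, 39, Tai), (ops, 29, Ada), (p1, 22, Kim), (p3, 39, Tai)}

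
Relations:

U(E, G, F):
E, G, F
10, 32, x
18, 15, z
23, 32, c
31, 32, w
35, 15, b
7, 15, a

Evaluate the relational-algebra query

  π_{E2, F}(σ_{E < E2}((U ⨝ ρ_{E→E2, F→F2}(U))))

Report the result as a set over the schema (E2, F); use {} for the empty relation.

ρ[E→E2, F→F2]: schema becomes (E2, G, F2); tuples unchanged.
Joining U and ρ_{E→E2, F→F2}(U) on G yields {(10, 32, x, 10, x), (10, 32, x, 23, c), (10, 32, x, 31, w), (18, 15, z, 18, z), (18, 15, z, 35, b), (18, 15, z, 7, a), (23, 32, c, 10, x), (23, 32, c, 23, c), (23, 32, c, 31, w), (31, 32, w, 10, x), (31, 32, w, 23, c), (31, 32, w, 31, w), (35, 15, b, 18, z), (35, 15, b, 35, b), (35, 15, b, 7, a), (7, 15, a, 18, z), (7, 15, a, 35, b), (7, 15, a, 7, a)}.
Selection E < E2: {(10, 32, x, 23, c), (10, 32, x, 31, w), (18, 15, z, 35, b), (23, 32, c, 31, w), (7, 15, a, 18, z), (7, 15, a, 35, b)}
π[E2, F]: project onto (E2, F) → {(18, a), (23, x), (31, c), (31, x), (35, a), (35, z)}

{(18, a), (23, x), (31, c), (31, x), (35, a), (35, z)}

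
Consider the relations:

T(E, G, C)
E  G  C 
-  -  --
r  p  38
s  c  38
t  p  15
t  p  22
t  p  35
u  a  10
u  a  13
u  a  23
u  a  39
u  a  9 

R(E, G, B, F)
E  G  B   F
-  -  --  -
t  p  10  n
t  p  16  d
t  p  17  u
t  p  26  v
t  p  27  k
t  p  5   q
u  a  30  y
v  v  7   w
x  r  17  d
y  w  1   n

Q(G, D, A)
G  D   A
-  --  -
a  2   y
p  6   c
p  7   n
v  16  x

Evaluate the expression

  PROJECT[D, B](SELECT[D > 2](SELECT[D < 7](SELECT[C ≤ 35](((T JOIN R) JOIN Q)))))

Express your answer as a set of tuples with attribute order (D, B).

{(6, 10), (6, 16), (6, 17), (6, 26), (6, 27), (6, 5)}

Natural join on E, G: {(t, p, 15, 10, n), (t, p, 15, 16, d), (t, p, 15, 17, u), (t, p, 15, 26, v), (t, p, 15, 27, k), (t, p, 15, 5, q), (t, p, 22, 10, n), (t, p, 22, 16, d), (t, p, 22, 17, u), (t, p, 22, 26, v), (t, p, 22, 27, k), (t, p, 22, 5, q), (t, p, 35, 10, n), (t, p, 35, 16, d), (t, p, 35, 17, u), (t, p, 35, 26, v), (t, p, 35, 27, k), (t, p, 35, 5, q), (u, a, 10, 30, y), (u, a, 13, 30, y), (u, a, 23, 30, y), (u, a, 39, 30, y), (u, a, 9, 30, y)}
Natural join on G: {(t, p, 15, 10, n, 6, c), (t, p, 15, 10, n, 7, n), (t, p, 15, 16, d, 6, c), (t, p, 15, 16, d, 7, n), (t, p, 15, 17, u, 6, c), (t, p, 15, 17, u, 7, n), (t, p, 15, 26, v, 6, c), (t, p, 15, 26, v, 7, n), (t, p, 15, 27, k, 6, c), (t, p, 15, 27, k, 7, n), (t, p, 15, 5, q, 6, c), (t, p, 15, 5, q, 7, n), (t, p, 22, 10, n, 6, c), (t, p, 22, 10, n, 7, n), (t, p, 22, 16, d, 6, c), (t, p, 22, 16, d, 7, n), (t, p, 22, 17, u, 6, c), (t, p, 22, 17, u, 7, n), (t, p, 22, 26, v, 6, c), (t, p, 22, 26, v, 7, n), (t, p, 22, 27, k, 6, c), (t, p, 22, 27, k, 7, n), (t, p, 22, 5, q, 6, c), (t, p, 22, 5, q, 7, n), (t, p, 35, 10, n, 6, c), (t, p, 35, 10, n, 7, n), (t, p, 35, 16, d, 6, c), (t, p, 35, 16, d, 7, n), (t, p, 35, 17, u, 6, c), (t, p, 35, 17, u, 7, n), (t, p, 35, 26, v, 6, c), (t, p, 35, 26, v, 7, n), (t, p, 35, 27, k, 6, c), (t, p, 35, 27, k, 7, n), (t, p, 35, 5, q, 6, c), (t, p, 35, 5, q, 7, n), (u, a, 10, 30, y, 2, y), (u, a, 13, 30, y, 2, y), (u, a, 23, 30, y, 2, y), (u, a, 39, 30, y, 2, y), (u, a, 9, 30, y, 2, y)}
σ[C ≤ 35]: keep tuples satisfying C ≤ 35 → {(t, p, 15, 10, n, 6, c), (t, p, 15, 10, n, 7, n), (t, p, 15, 16, d, 6, c), (t, p, 15, 16, d, 7, n), (t, p, 15, 17, u, 6, c), (t, p, 15, 17, u, 7, n), (t, p, 15, 26, v, 6, c), (t, p, 15, 26, v, 7, n), (t, p, 15, 27, k, 6, c), (t, p, 15, 27, k, 7, n), (t, p, 15, 5, q, 6, c), (t, p, 15, 5, q, 7, n), (t, p, 22, 10, n, 6, c), (t, p, 22, 10, n, 7, n), (t, p, 22, 16, d, 6, c), (t, p, 22, 16, d, 7, n), (t, p, 22, 17, u, 6, c), (t, p, 22, 17, u, 7, n), (t, p, 22, 26, v, 6, c), (t, p, 22, 26, v, 7, n), (t, p, 22, 27, k, 6, c), (t, p, 22, 27, k, 7, n), (t, p, 22, 5, q, 6, c), (t, p, 22, 5, q, 7, n), (t, p, 35, 10, n, 6, c), (t, p, 35, 10, n, 7, n), (t, p, 35, 16, d, 6, c), (t, p, 35, 16, d, 7, n), (t, p, 35, 17, u, 6, c), (t, p, 35, 17, u, 7, n), (t, p, 35, 26, v, 6, c), (t, p, 35, 26, v, 7, n), (t, p, 35, 27, k, 6, c), (t, p, 35, 27, k, 7, n), (t, p, 35, 5, q, 6, c), (t, p, 35, 5, q, 7, n), (u, a, 10, 30, y, 2, y), (u, a, 13, 30, y, 2, y), (u, a, 23, 30, y, 2, y), (u, a, 9, 30, y, 2, y)}
σ[D < 7]: keep tuples satisfying D < 7 → {(t, p, 15, 10, n, 6, c), (t, p, 15, 16, d, 6, c), (t, p, 15, 17, u, 6, c), (t, p, 15, 26, v, 6, c), (t, p, 15, 27, k, 6, c), (t, p, 15, 5, q, 6, c), (t, p, 22, 10, n, 6, c), (t, p, 22, 16, d, 6, c), (t, p, 22, 17, u, 6, c), (t, p, 22, 26, v, 6, c), (t, p, 22, 27, k, 6, c), (t, p, 22, 5, q, 6, c), (t, p, 35, 10, n, 6, c), (t, p, 35, 16, d, 6, c), (t, p, 35, 17, u, 6, c), (t, p, 35, 26, v, 6, c), (t, p, 35, 27, k, 6, c), (t, p, 35, 5, q, 6, c), (u, a, 10, 30, y, 2, y), (u, a, 13, 30, y, 2, y), (u, a, 23, 30, y, 2, y), (u, a, 9, 30, y, 2, y)}
σ[D > 2]: keep tuples satisfying D > 2 → {(t, p, 15, 10, n, 6, c), (t, p, 15, 16, d, 6, c), (t, p, 15, 17, u, 6, c), (t, p, 15, 26, v, 6, c), (t, p, 15, 27, k, 6, c), (t, p, 15, 5, q, 6, c), (t, p, 22, 10, n, 6, c), (t, p, 22, 16, d, 6, c), (t, p, 22, 17, u, 6, c), (t, p, 22, 26, v, 6, c), (t, p, 22, 27, k, 6, c), (t, p, 22, 5, q, 6, c), (t, p, 35, 10, n, 6, c), (t, p, 35, 16, d, 6, c), (t, p, 35, 17, u, 6, c), (t, p, 35, 26, v, 6, c), (t, p, 35, 27, k, 6, c), (t, p, 35, 5, q, 6, c)}
Projecting to D, B (12 duplicate(s) eliminated): {(6, 10), (6, 16), (6, 17), (6, 26), (6, 27), (6, 5)}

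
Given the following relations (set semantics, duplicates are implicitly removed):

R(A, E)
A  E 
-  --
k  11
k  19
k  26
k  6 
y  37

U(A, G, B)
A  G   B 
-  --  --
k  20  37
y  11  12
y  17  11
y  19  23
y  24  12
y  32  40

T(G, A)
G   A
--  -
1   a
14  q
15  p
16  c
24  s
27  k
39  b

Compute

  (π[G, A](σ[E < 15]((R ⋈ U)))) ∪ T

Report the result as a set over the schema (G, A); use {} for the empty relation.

{(1, a), (14, q), (15, p), (16, c), (20, k), (24, s), (27, k), (39, b)}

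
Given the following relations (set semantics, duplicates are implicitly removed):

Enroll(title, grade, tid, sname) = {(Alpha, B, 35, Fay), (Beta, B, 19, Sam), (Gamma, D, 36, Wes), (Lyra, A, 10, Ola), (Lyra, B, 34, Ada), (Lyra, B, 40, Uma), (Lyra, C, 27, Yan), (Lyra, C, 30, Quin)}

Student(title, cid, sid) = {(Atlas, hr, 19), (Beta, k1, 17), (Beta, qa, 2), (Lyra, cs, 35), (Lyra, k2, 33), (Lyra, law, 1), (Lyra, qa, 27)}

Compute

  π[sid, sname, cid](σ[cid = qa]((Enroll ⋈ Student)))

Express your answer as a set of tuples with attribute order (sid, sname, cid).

{(2, Sam, qa), (27, Ada, qa), (27, Ola, qa), (27, Quin, qa), (27, Uma, qa), (27, Yan, qa)}

Enroll ⋈ Student (natural join on title): {(Beta, B, 19, Sam, k1, 17), (Beta, B, 19, Sam, qa, 2), (Lyra, A, 10, Ola, cs, 35), (Lyra, A, 10, Ola, k2, 33), (Lyra, A, 10, Ola, law, 1), (Lyra, A, 10, Ola, qa, 27), (Lyra, B, 34, Ada, cs, 35), (Lyra, B, 34, Ada, k2, 33), (Lyra, B, 34, Ada, law, 1), (Lyra, B, 34, Ada, qa, 27), (Lyra, B, 40, Uma, cs, 35), (Lyra, B, 40, Uma, k2, 33), (Lyra, B, 40, Uma, law, 1), (Lyra, B, 40, Uma, qa, 27), (Lyra, C, 27, Yan, cs, 35), (Lyra, C, 27, Yan, k2, 33), (Lyra, C, 27, Yan, law, 1), (Lyra, C, 27, Yan, qa, 27), (Lyra, C, 30, Quin, cs, 35), (Lyra, C, 30, Quin, k2, 33), (Lyra, C, 30, Quin, law, 1), (Lyra, C, 30, Quin, qa, 27)}
Selection cid = qa: {(Beta, B, 19, Sam, qa, 2), (Lyra, A, 10, Ola, qa, 27), (Lyra, B, 34, Ada, qa, 27), (Lyra, B, 40, Uma, qa, 27), (Lyra, C, 27, Yan, qa, 27), (Lyra, C, 30, Quin, qa, 27)}
Keep only column(s) sid, sname, cid: {(2, Sam, qa), (27, Ada, qa), (27, Ola, qa), (27, Quin, qa), (27, Uma, qa), (27, Yan, qa)}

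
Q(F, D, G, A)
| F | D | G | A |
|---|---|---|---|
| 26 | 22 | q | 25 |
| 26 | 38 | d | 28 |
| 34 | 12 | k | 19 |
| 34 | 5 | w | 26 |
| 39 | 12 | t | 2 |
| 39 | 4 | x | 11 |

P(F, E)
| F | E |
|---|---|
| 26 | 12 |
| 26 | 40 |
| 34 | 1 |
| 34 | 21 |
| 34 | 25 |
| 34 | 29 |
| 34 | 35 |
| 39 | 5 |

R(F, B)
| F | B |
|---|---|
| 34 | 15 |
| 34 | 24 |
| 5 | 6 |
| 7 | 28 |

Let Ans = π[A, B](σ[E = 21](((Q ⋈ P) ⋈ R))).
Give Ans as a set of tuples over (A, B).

{(19, 15), (19, 24), (26, 15), (26, 24)}

Q ⋈ P (natural join on F): {(26, 22, q, 25, 12), (26, 22, q, 25, 40), (26, 38, d, 28, 12), (26, 38, d, 28, 40), (34, 12, k, 19, 1), (34, 12, k, 19, 21), (34, 12, k, 19, 25), (34, 12, k, 19, 29), (34, 12, k, 19, 35), (34, 5, w, 26, 1), (34, 5, w, 26, 21), (34, 5, w, 26, 25), (34, 5, w, 26, 29), (34, 5, w, 26, 35), (39, 12, t, 2, 5), (39, 4, x, 11, 5)}
(Q ⋈ P) ⋈ R (natural join on F): {(34, 12, k, 19, 1, 15), (34, 12, k, 19, 1, 24), (34, 12, k, 19, 21, 15), (34, 12, k, 19, 21, 24), (34, 12, k, 19, 25, 15), (34, 12, k, 19, 25, 24), (34, 12, k, 19, 29, 15), (34, 12, k, 19, 29, 24), (34, 12, k, 19, 35, 15), (34, 12, k, 19, 35, 24), (34, 5, w, 26, 1, 15), (34, 5, w, 26, 1, 24), (34, 5, w, 26, 21, 15), (34, 5, w, 26, 21, 24), (34, 5, w, 26, 25, 15), (34, 5, w, 26, 25, 24), (34, 5, w, 26, 29, 15), (34, 5, w, 26, 29, 24), (34, 5, w, 26, 35, 15), (34, 5, w, 26, 35, 24)}
Apply σ_{E = 21}; surviving tuples: {(34, 12, k, 19, 21, 15), (34, 12, k, 19, 21, 24), (34, 5, w, 26, 21, 15), (34, 5, w, 26, 21, 24)}
π_{A, B} gives {(19, 15), (19, 24), (26, 15), (26, 24)}.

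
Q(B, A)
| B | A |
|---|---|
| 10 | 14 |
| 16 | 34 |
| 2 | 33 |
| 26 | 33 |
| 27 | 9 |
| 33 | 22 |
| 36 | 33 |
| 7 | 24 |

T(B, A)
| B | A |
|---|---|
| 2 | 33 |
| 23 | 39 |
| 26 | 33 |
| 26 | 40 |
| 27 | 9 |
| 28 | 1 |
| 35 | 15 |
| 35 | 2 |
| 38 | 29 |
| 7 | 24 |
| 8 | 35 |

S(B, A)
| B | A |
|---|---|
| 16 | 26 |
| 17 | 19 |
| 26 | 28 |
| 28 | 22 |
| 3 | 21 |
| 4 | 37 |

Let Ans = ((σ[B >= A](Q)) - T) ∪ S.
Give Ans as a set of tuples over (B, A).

Apply σ_{B >= A}; surviving tuples: {(27, 9), (33, 22), (36, 33)}
Set difference of the two operands is {(33, 22), (36, 33)}.
Set union of the two operands is {(16, 26), (17, 19), (26, 28), (28, 22), (3, 21), (33, 22), (36, 33), (4, 37)}.

{(16, 26), (17, 19), (26, 28), (28, 22), (3, 21), (33, 22), (36, 33), (4, 37)}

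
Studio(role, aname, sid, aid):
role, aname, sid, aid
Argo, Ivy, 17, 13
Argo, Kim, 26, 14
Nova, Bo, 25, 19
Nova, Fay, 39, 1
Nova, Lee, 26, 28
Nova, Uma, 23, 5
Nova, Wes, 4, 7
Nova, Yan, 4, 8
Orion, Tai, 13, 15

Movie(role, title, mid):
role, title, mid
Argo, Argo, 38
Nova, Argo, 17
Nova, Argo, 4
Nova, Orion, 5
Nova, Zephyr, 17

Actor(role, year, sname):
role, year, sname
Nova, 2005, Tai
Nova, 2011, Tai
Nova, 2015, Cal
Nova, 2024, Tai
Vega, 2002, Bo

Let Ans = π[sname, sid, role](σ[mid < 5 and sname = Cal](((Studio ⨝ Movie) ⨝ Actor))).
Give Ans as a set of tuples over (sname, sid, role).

{(Cal, 23, Nova), (Cal, 25, Nova), (Cal, 26, Nova), (Cal, 39, Nova), (Cal, 4, Nova)}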